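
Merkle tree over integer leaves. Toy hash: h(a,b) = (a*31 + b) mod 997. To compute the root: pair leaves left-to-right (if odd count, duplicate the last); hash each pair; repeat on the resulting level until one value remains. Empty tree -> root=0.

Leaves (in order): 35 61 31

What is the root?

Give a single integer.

Answer: 626

Derivation:
L0: [35, 61, 31]
L1: h(35,61)=(35*31+61)%997=149 h(31,31)=(31*31+31)%997=992 -> [149, 992]
L2: h(149,992)=(149*31+992)%997=626 -> [626]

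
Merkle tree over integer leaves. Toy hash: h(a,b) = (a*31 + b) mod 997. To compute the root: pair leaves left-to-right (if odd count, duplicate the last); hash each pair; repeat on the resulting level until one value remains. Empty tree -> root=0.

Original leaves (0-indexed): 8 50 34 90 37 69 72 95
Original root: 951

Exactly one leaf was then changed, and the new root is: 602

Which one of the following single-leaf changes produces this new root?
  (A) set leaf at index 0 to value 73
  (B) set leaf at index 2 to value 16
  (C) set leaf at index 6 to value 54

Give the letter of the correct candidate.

Original leaves: [8, 50, 34, 90, 37, 69, 72, 95]
Target new root: 602
Try each candidate change and compute the resulting root:
Candidate A: set leaf[0] = 73 -> leaves = [73, 50, 34, 90, 37, 69, 72, 95]
  L0: [73, 50, 34, 90, 37, 69, 72, 95]
  L1: h(73,50)=(73*31+50)%997=319 h(34,90)=(34*31+90)%997=147 h(37,69)=(37*31+69)%997=219 h(72,95)=(72*31+95)%997=333 -> [319, 147, 219, 333]
  L2: h(319,147)=(319*31+147)%997=66 h(219,333)=(219*31+333)%997=143 -> [66, 143]
  L3: h(66,143)=(66*31+143)%997=195 -> [195]
  root = 195 != target 602
Candidate B: set leaf[2] = 16 -> leaves = [8, 50, 16, 90, 37, 69, 72, 95]
  L0: [8, 50, 16, 90, 37, 69, 72, 95]
  L1: h(8,50)=(8*31+50)%997=298 h(16,90)=(16*31+90)%997=586 h(37,69)=(37*31+69)%997=219 h(72,95)=(72*31+95)%997=333 -> [298, 586, 219, 333]
  L2: h(298,586)=(298*31+586)%997=851 h(219,333)=(219*31+333)%997=143 -> [851, 143]
  L3: h(851,143)=(851*31+143)%997=602 -> [602]
  root = 602 == target 602  ** MATCH **
Candidate C: set leaf[6] = 54 -> leaves = [8, 50, 34, 90, 37, 69, 54, 95]
  L0: [8, 50, 34, 90, 37, 69, 54, 95]
  L1: h(8,50)=(8*31+50)%997=298 h(34,90)=(34*31+90)%997=147 h(37,69)=(37*31+69)%997=219 h(54,95)=(54*31+95)%997=772 -> [298, 147, 219, 772]
  L2: h(298,147)=(298*31+147)%997=412 h(219,772)=(219*31+772)%997=582 -> [412, 582]
  L3: h(412,582)=(412*31+582)%997=393 -> [393]
  root = 393 != target 602
Candidate B produces the target root.

Answer: B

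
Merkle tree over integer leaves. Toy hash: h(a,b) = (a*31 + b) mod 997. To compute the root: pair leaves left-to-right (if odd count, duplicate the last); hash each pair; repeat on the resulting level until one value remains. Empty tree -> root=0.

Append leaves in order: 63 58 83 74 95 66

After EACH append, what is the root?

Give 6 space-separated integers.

Answer: 63 17 192 183 262 331

Derivation:
After append 63 (leaves=[63]):
  L0: [63]
  root=63
After append 58 (leaves=[63, 58]):
  L0: [63, 58]
  L1: h(63,58)=(63*31+58)%997=17 -> [17]
  root=17
After append 83 (leaves=[63, 58, 83]):
  L0: [63, 58, 83]
  L1: h(63,58)=(63*31+58)%997=17 h(83,83)=(83*31+83)%997=662 -> [17, 662]
  L2: h(17,662)=(17*31+662)%997=192 -> [192]
  root=192
After append 74 (leaves=[63, 58, 83, 74]):
  L0: [63, 58, 83, 74]
  L1: h(63,58)=(63*31+58)%997=17 h(83,74)=(83*31+74)%997=653 -> [17, 653]
  L2: h(17,653)=(17*31+653)%997=183 -> [183]
  root=183
After append 95 (leaves=[63, 58, 83, 74, 95]):
  L0: [63, 58, 83, 74, 95]
  L1: h(63,58)=(63*31+58)%997=17 h(83,74)=(83*31+74)%997=653 h(95,95)=(95*31+95)%997=49 -> [17, 653, 49]
  L2: h(17,653)=(17*31+653)%997=183 h(49,49)=(49*31+49)%997=571 -> [183, 571]
  L3: h(183,571)=(183*31+571)%997=262 -> [262]
  root=262
After append 66 (leaves=[63, 58, 83, 74, 95, 66]):
  L0: [63, 58, 83, 74, 95, 66]
  L1: h(63,58)=(63*31+58)%997=17 h(83,74)=(83*31+74)%997=653 h(95,66)=(95*31+66)%997=20 -> [17, 653, 20]
  L2: h(17,653)=(17*31+653)%997=183 h(20,20)=(20*31+20)%997=640 -> [183, 640]
  L3: h(183,640)=(183*31+640)%997=331 -> [331]
  root=331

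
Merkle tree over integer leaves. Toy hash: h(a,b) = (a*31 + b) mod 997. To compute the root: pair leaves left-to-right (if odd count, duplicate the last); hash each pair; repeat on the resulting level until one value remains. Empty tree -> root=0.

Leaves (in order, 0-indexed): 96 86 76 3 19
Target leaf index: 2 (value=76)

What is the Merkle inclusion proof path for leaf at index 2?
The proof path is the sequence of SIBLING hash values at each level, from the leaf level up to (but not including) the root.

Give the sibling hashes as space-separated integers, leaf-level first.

Answer: 3 71 513

Derivation:
L0 (leaves): [96, 86, 76, 3, 19], target index=2
L1: h(96,86)=(96*31+86)%997=71 [pair 0] h(76,3)=(76*31+3)%997=365 [pair 1] h(19,19)=(19*31+19)%997=608 [pair 2] -> [71, 365, 608]
  Sibling for proof at L0: 3
L2: h(71,365)=(71*31+365)%997=572 [pair 0] h(608,608)=(608*31+608)%997=513 [pair 1] -> [572, 513]
  Sibling for proof at L1: 71
L3: h(572,513)=(572*31+513)%997=299 [pair 0] -> [299]
  Sibling for proof at L2: 513
Root: 299
Proof path (sibling hashes from leaf to root): [3, 71, 513]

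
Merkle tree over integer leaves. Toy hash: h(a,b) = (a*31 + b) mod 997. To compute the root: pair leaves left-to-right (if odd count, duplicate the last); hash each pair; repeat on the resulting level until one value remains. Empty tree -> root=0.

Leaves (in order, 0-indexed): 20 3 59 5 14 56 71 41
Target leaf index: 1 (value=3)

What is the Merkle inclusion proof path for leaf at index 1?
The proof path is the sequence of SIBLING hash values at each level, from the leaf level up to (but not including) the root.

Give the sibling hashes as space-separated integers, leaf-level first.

Answer: 20 837 483

Derivation:
L0 (leaves): [20, 3, 59, 5, 14, 56, 71, 41], target index=1
L1: h(20,3)=(20*31+3)%997=623 [pair 0] h(59,5)=(59*31+5)%997=837 [pair 1] h(14,56)=(14*31+56)%997=490 [pair 2] h(71,41)=(71*31+41)%997=248 [pair 3] -> [623, 837, 490, 248]
  Sibling for proof at L0: 20
L2: h(623,837)=(623*31+837)%997=210 [pair 0] h(490,248)=(490*31+248)%997=483 [pair 1] -> [210, 483]
  Sibling for proof at L1: 837
L3: h(210,483)=(210*31+483)%997=14 [pair 0] -> [14]
  Sibling for proof at L2: 483
Root: 14
Proof path (sibling hashes from leaf to root): [20, 837, 483]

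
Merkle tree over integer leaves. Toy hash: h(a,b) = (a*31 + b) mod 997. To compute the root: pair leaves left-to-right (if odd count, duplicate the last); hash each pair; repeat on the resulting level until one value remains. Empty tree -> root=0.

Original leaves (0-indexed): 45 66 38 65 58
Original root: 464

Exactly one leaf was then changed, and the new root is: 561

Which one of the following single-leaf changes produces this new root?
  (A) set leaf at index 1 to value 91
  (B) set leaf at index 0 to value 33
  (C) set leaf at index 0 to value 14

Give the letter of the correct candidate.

Answer: A

Derivation:
Original leaves: [45, 66, 38, 65, 58]
Target new root: 561
Try each candidate change and compute the resulting root:
Candidate A: set leaf[1] = 91 -> leaves = [45, 91, 38, 65, 58]
  L0: [45, 91, 38, 65, 58]
  L1: h(45,91)=(45*31+91)%997=489 h(38,65)=(38*31+65)%997=246 h(58,58)=(58*31+58)%997=859 -> [489, 246, 859]
  L2: h(489,246)=(489*31+246)%997=450 h(859,859)=(859*31+859)%997=569 -> [450, 569]
  L3: h(450,569)=(450*31+569)%997=561 -> [561]
  root = 561 == target 561  ** MATCH **
Candidate B: set leaf[0] = 33 -> leaves = [33, 66, 38, 65, 58]
  L0: [33, 66, 38, 65, 58]
  L1: h(33,66)=(33*31+66)%997=92 h(38,65)=(38*31+65)%997=246 h(58,58)=(58*31+58)%997=859 -> [92, 246, 859]
  L2: h(92,246)=(92*31+246)%997=107 h(859,859)=(859*31+859)%997=569 -> [107, 569]
  L3: h(107,569)=(107*31+569)%997=895 -> [895]
  root = 895 != target 561
Candidate C: set leaf[0] = 14 -> leaves = [14, 66, 38, 65, 58]
  L0: [14, 66, 38, 65, 58]
  L1: h(14,66)=(14*31+66)%997=500 h(38,65)=(38*31+65)%997=246 h(58,58)=(58*31+58)%997=859 -> [500, 246, 859]
  L2: h(500,246)=(500*31+246)%997=791 h(859,859)=(859*31+859)%997=569 -> [791, 569]
  L3: h(791,569)=(791*31+569)%997=165 -> [165]
  root = 165 != target 561
Candidate A produces the target root.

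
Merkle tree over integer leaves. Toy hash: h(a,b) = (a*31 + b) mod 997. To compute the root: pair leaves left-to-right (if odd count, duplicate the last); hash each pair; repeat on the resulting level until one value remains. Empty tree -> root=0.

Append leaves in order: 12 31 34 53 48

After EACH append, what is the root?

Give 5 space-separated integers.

After append 12 (leaves=[12]):
  L0: [12]
  root=12
After append 31 (leaves=[12, 31]):
  L0: [12, 31]
  L1: h(12,31)=(12*31+31)%997=403 -> [403]
  root=403
After append 34 (leaves=[12, 31, 34]):
  L0: [12, 31, 34]
  L1: h(12,31)=(12*31+31)%997=403 h(34,34)=(34*31+34)%997=91 -> [403, 91]
  L2: h(403,91)=(403*31+91)%997=620 -> [620]
  root=620
After append 53 (leaves=[12, 31, 34, 53]):
  L0: [12, 31, 34, 53]
  L1: h(12,31)=(12*31+31)%997=403 h(34,53)=(34*31+53)%997=110 -> [403, 110]
  L2: h(403,110)=(403*31+110)%997=639 -> [639]
  root=639
After append 48 (leaves=[12, 31, 34, 53, 48]):
  L0: [12, 31, 34, 53, 48]
  L1: h(12,31)=(12*31+31)%997=403 h(34,53)=(34*31+53)%997=110 h(48,48)=(48*31+48)%997=539 -> [403, 110, 539]
  L2: h(403,110)=(403*31+110)%997=639 h(539,539)=(539*31+539)%997=299 -> [639, 299]
  L3: h(639,299)=(639*31+299)%997=168 -> [168]
  root=168

Answer: 12 403 620 639 168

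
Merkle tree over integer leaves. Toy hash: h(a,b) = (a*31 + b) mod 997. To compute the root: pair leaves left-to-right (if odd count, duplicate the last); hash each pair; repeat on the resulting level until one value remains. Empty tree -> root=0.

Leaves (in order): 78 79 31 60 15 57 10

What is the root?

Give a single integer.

L0: [78, 79, 31, 60, 15, 57, 10]
L1: h(78,79)=(78*31+79)%997=503 h(31,60)=(31*31+60)%997=24 h(15,57)=(15*31+57)%997=522 h(10,10)=(10*31+10)%997=320 -> [503, 24, 522, 320]
L2: h(503,24)=(503*31+24)%997=662 h(522,320)=(522*31+320)%997=550 -> [662, 550]
L3: h(662,550)=(662*31+550)%997=135 -> [135]

Answer: 135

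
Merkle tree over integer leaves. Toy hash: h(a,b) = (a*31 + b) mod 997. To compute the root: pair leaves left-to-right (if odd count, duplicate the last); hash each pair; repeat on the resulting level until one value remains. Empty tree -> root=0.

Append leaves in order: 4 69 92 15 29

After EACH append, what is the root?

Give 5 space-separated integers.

Answer: 4 193 951 874 958

Derivation:
After append 4 (leaves=[4]):
  L0: [4]
  root=4
After append 69 (leaves=[4, 69]):
  L0: [4, 69]
  L1: h(4,69)=(4*31+69)%997=193 -> [193]
  root=193
After append 92 (leaves=[4, 69, 92]):
  L0: [4, 69, 92]
  L1: h(4,69)=(4*31+69)%997=193 h(92,92)=(92*31+92)%997=950 -> [193, 950]
  L2: h(193,950)=(193*31+950)%997=951 -> [951]
  root=951
After append 15 (leaves=[4, 69, 92, 15]):
  L0: [4, 69, 92, 15]
  L1: h(4,69)=(4*31+69)%997=193 h(92,15)=(92*31+15)%997=873 -> [193, 873]
  L2: h(193,873)=(193*31+873)%997=874 -> [874]
  root=874
After append 29 (leaves=[4, 69, 92, 15, 29]):
  L0: [4, 69, 92, 15, 29]
  L1: h(4,69)=(4*31+69)%997=193 h(92,15)=(92*31+15)%997=873 h(29,29)=(29*31+29)%997=928 -> [193, 873, 928]
  L2: h(193,873)=(193*31+873)%997=874 h(928,928)=(928*31+928)%997=783 -> [874, 783]
  L3: h(874,783)=(874*31+783)%997=958 -> [958]
  root=958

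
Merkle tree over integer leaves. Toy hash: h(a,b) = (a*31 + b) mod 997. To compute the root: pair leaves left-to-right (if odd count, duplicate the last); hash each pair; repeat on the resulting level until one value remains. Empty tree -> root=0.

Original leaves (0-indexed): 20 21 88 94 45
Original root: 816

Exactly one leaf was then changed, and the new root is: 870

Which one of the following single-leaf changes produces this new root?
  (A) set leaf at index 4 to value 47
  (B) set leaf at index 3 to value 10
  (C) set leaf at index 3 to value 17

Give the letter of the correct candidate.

Answer: A

Derivation:
Original leaves: [20, 21, 88, 94, 45]
Target new root: 870
Try each candidate change and compute the resulting root:
Candidate A: set leaf[4] = 47 -> leaves = [20, 21, 88, 94, 47]
  L0: [20, 21, 88, 94, 47]
  L1: h(20,21)=(20*31+21)%997=641 h(88,94)=(88*31+94)%997=828 h(47,47)=(47*31+47)%997=507 -> [641, 828, 507]
  L2: h(641,828)=(641*31+828)%997=759 h(507,507)=(507*31+507)%997=272 -> [759, 272]
  L3: h(759,272)=(759*31+272)%997=870 -> [870]
  root = 870 == target 870  ** MATCH **
Candidate B: set leaf[3] = 10 -> leaves = [20, 21, 88, 10, 45]
  L0: [20, 21, 88, 10, 45]
  L1: h(20,21)=(20*31+21)%997=641 h(88,10)=(88*31+10)%997=744 h(45,45)=(45*31+45)%997=443 -> [641, 744, 443]
  L2: h(641,744)=(641*31+744)%997=675 h(443,443)=(443*31+443)%997=218 -> [675, 218]
  L3: h(675,218)=(675*31+218)%997=206 -> [206]
  root = 206 != target 870
Candidate C: set leaf[3] = 17 -> leaves = [20, 21, 88, 17, 45]
  L0: [20, 21, 88, 17, 45]
  L1: h(20,21)=(20*31+21)%997=641 h(88,17)=(88*31+17)%997=751 h(45,45)=(45*31+45)%997=443 -> [641, 751, 443]
  L2: h(641,751)=(641*31+751)%997=682 h(443,443)=(443*31+443)%997=218 -> [682, 218]
  L3: h(682,218)=(682*31+218)%997=423 -> [423]
  root = 423 != target 870
Candidate A produces the target root.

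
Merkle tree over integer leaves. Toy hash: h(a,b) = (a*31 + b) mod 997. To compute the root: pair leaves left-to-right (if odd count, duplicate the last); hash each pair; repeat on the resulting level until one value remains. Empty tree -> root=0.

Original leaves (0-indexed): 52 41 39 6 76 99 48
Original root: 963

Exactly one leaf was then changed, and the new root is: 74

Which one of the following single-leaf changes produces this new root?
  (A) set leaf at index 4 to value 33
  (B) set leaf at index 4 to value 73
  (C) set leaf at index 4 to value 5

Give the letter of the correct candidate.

Original leaves: [52, 41, 39, 6, 76, 99, 48]
Target new root: 74
Try each candidate change and compute the resulting root:
Candidate A: set leaf[4] = 33 -> leaves = [52, 41, 39, 6, 33, 99, 48]
  L0: [52, 41, 39, 6, 33, 99, 48]
  L1: h(52,41)=(52*31+41)%997=656 h(39,6)=(39*31+6)%997=218 h(33,99)=(33*31+99)%997=125 h(48,48)=(48*31+48)%997=539 -> [656, 218, 125, 539]
  L2: h(656,218)=(656*31+218)%997=614 h(125,539)=(125*31+539)%997=426 -> [614, 426]
  L3: h(614,426)=(614*31+426)%997=517 -> [517]
  root = 517 != target 74
Candidate B: set leaf[4] = 73 -> leaves = [52, 41, 39, 6, 73, 99, 48]
  L0: [52, 41, 39, 6, 73, 99, 48]
  L1: h(52,41)=(52*31+41)%997=656 h(39,6)=(39*31+6)%997=218 h(73,99)=(73*31+99)%997=368 h(48,48)=(48*31+48)%997=539 -> [656, 218, 368, 539]
  L2: h(656,218)=(656*31+218)%997=614 h(368,539)=(368*31+539)%997=980 -> [614, 980]
  L3: h(614,980)=(614*31+980)%997=74 -> [74]
  root = 74 == target 74  ** MATCH **
Candidate C: set leaf[4] = 5 -> leaves = [52, 41, 39, 6, 5, 99, 48]
  L0: [52, 41, 39, 6, 5, 99, 48]
  L1: h(52,41)=(52*31+41)%997=656 h(39,6)=(39*31+6)%997=218 h(5,99)=(5*31+99)%997=254 h(48,48)=(48*31+48)%997=539 -> [656, 218, 254, 539]
  L2: h(656,218)=(656*31+218)%997=614 h(254,539)=(254*31+539)%997=437 -> [614, 437]
  L3: h(614,437)=(614*31+437)%997=528 -> [528]
  root = 528 != target 74
Candidate B produces the target root.

Answer: B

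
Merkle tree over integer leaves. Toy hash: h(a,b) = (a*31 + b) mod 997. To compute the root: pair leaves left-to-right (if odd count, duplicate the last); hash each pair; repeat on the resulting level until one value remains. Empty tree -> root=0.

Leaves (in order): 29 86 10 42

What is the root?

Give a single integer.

L0: [29, 86, 10, 42]
L1: h(29,86)=(29*31+86)%997=985 h(10,42)=(10*31+42)%997=352 -> [985, 352]
L2: h(985,352)=(985*31+352)%997=977 -> [977]

Answer: 977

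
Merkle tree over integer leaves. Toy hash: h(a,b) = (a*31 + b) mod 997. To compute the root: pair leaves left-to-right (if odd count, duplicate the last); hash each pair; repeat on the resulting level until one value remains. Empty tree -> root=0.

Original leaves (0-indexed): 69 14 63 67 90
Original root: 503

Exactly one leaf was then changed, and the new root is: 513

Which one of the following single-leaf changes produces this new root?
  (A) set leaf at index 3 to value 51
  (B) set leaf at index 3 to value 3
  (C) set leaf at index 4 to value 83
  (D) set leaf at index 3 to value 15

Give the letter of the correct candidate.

Original leaves: [69, 14, 63, 67, 90]
Target new root: 513
Try each candidate change and compute the resulting root:
Candidate A: set leaf[3] = 51 -> leaves = [69, 14, 63, 51, 90]
  L0: [69, 14, 63, 51, 90]
  L1: h(69,14)=(69*31+14)%997=159 h(63,51)=(63*31+51)%997=10 h(90,90)=(90*31+90)%997=886 -> [159, 10, 886]
  L2: h(159,10)=(159*31+10)%997=951 h(886,886)=(886*31+886)%997=436 -> [951, 436]
  L3: h(951,436)=(951*31+436)%997=7 -> [7]
  root = 7 != target 513
Candidate B: set leaf[3] = 3 -> leaves = [69, 14, 63, 3, 90]
  L0: [69, 14, 63, 3, 90]
  L1: h(69,14)=(69*31+14)%997=159 h(63,3)=(63*31+3)%997=959 h(90,90)=(90*31+90)%997=886 -> [159, 959, 886]
  L2: h(159,959)=(159*31+959)%997=903 h(886,886)=(886*31+886)%997=436 -> [903, 436]
  L3: h(903,436)=(903*31+436)%997=513 -> [513]
  root = 513 == target 513  ** MATCH **
Candidate C: set leaf[4] = 83 -> leaves = [69, 14, 63, 67, 83]
  L0: [69, 14, 63, 67, 83]
  L1: h(69,14)=(69*31+14)%997=159 h(63,67)=(63*31+67)%997=26 h(83,83)=(83*31+83)%997=662 -> [159, 26, 662]
  L2: h(159,26)=(159*31+26)%997=967 h(662,662)=(662*31+662)%997=247 -> [967, 247]
  L3: h(967,247)=(967*31+247)%997=314 -> [314]
  root = 314 != target 513
Candidate D: set leaf[3] = 15 -> leaves = [69, 14, 63, 15, 90]
  L0: [69, 14, 63, 15, 90]
  L1: h(69,14)=(69*31+14)%997=159 h(63,15)=(63*31+15)%997=971 h(90,90)=(90*31+90)%997=886 -> [159, 971, 886]
  L2: h(159,971)=(159*31+971)%997=915 h(886,886)=(886*31+886)%997=436 -> [915, 436]
  L3: h(915,436)=(915*31+436)%997=885 -> [885]
  root = 885 != target 513
Candidate B produces the target root.

Answer: B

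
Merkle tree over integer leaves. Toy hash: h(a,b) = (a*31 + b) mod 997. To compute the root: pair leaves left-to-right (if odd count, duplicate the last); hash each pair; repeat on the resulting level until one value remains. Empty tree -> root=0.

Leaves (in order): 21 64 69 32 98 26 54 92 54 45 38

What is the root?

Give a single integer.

Answer: 948

Derivation:
L0: [21, 64, 69, 32, 98, 26, 54, 92, 54, 45, 38]
L1: h(21,64)=(21*31+64)%997=715 h(69,32)=(69*31+32)%997=177 h(98,26)=(98*31+26)%997=73 h(54,92)=(54*31+92)%997=769 h(54,45)=(54*31+45)%997=722 h(38,38)=(38*31+38)%997=219 -> [715, 177, 73, 769, 722, 219]
L2: h(715,177)=(715*31+177)%997=408 h(73,769)=(73*31+769)%997=41 h(722,219)=(722*31+219)%997=667 -> [408, 41, 667]
L3: h(408,41)=(408*31+41)%997=725 h(667,667)=(667*31+667)%997=407 -> [725, 407]
L4: h(725,407)=(725*31+407)%997=948 -> [948]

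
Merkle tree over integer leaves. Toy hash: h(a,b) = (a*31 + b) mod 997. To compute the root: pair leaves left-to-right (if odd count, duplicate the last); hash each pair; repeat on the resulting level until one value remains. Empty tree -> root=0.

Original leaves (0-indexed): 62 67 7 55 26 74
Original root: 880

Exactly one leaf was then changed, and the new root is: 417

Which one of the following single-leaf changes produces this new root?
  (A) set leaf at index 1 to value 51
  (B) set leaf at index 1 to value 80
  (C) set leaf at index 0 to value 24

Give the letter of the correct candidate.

Answer: C

Derivation:
Original leaves: [62, 67, 7, 55, 26, 74]
Target new root: 417
Try each candidate change and compute the resulting root:
Candidate A: set leaf[1] = 51 -> leaves = [62, 51, 7, 55, 26, 74]
  L0: [62, 51, 7, 55, 26, 74]
  L1: h(62,51)=(62*31+51)%997=976 h(7,55)=(7*31+55)%997=272 h(26,74)=(26*31+74)%997=880 -> [976, 272, 880]
  L2: h(976,272)=(976*31+272)%997=618 h(880,880)=(880*31+880)%997=244 -> [618, 244]
  L3: h(618,244)=(618*31+244)%997=459 -> [459]
  root = 459 != target 417
Candidate B: set leaf[1] = 80 -> leaves = [62, 80, 7, 55, 26, 74]
  L0: [62, 80, 7, 55, 26, 74]
  L1: h(62,80)=(62*31+80)%997=8 h(7,55)=(7*31+55)%997=272 h(26,74)=(26*31+74)%997=880 -> [8, 272, 880]
  L2: h(8,272)=(8*31+272)%997=520 h(880,880)=(880*31+880)%997=244 -> [520, 244]
  L3: h(520,244)=(520*31+244)%997=412 -> [412]
  root = 412 != target 417
Candidate C: set leaf[0] = 24 -> leaves = [24, 67, 7, 55, 26, 74]
  L0: [24, 67, 7, 55, 26, 74]
  L1: h(24,67)=(24*31+67)%997=811 h(7,55)=(7*31+55)%997=272 h(26,74)=(26*31+74)%997=880 -> [811, 272, 880]
  L2: h(811,272)=(811*31+272)%997=488 h(880,880)=(880*31+880)%997=244 -> [488, 244]
  L3: h(488,244)=(488*31+244)%997=417 -> [417]
  root = 417 == target 417  ** MATCH **
Candidate C produces the target root.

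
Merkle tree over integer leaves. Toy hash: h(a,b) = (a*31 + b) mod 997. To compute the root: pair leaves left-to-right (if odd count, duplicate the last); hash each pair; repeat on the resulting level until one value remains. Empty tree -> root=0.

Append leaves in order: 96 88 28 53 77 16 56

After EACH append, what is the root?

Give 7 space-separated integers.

After append 96 (leaves=[96]):
  L0: [96]
  root=96
After append 88 (leaves=[96, 88]):
  L0: [96, 88]
  L1: h(96,88)=(96*31+88)%997=73 -> [73]
  root=73
After append 28 (leaves=[96, 88, 28]):
  L0: [96, 88, 28]
  L1: h(96,88)=(96*31+88)%997=73 h(28,28)=(28*31+28)%997=896 -> [73, 896]
  L2: h(73,896)=(73*31+896)%997=168 -> [168]
  root=168
After append 53 (leaves=[96, 88, 28, 53]):
  L0: [96, 88, 28, 53]
  L1: h(96,88)=(96*31+88)%997=73 h(28,53)=(28*31+53)%997=921 -> [73, 921]
  L2: h(73,921)=(73*31+921)%997=193 -> [193]
  root=193
After append 77 (leaves=[96, 88, 28, 53, 77]):
  L0: [96, 88, 28, 53, 77]
  L1: h(96,88)=(96*31+88)%997=73 h(28,53)=(28*31+53)%997=921 h(77,77)=(77*31+77)%997=470 -> [73, 921, 470]
  L2: h(73,921)=(73*31+921)%997=193 h(470,470)=(470*31+470)%997=85 -> [193, 85]
  L3: h(193,85)=(193*31+85)%997=86 -> [86]
  root=86
After append 16 (leaves=[96, 88, 28, 53, 77, 16]):
  L0: [96, 88, 28, 53, 77, 16]
  L1: h(96,88)=(96*31+88)%997=73 h(28,53)=(28*31+53)%997=921 h(77,16)=(77*31+16)%997=409 -> [73, 921, 409]
  L2: h(73,921)=(73*31+921)%997=193 h(409,409)=(409*31+409)%997=127 -> [193, 127]
  L3: h(193,127)=(193*31+127)%997=128 -> [128]
  root=128
After append 56 (leaves=[96, 88, 28, 53, 77, 16, 56]):
  L0: [96, 88, 28, 53, 77, 16, 56]
  L1: h(96,88)=(96*31+88)%997=73 h(28,53)=(28*31+53)%997=921 h(77,16)=(77*31+16)%997=409 h(56,56)=(56*31+56)%997=795 -> [73, 921, 409, 795]
  L2: h(73,921)=(73*31+921)%997=193 h(409,795)=(409*31+795)%997=513 -> [193, 513]
  L3: h(193,513)=(193*31+513)%997=514 -> [514]
  root=514

Answer: 96 73 168 193 86 128 514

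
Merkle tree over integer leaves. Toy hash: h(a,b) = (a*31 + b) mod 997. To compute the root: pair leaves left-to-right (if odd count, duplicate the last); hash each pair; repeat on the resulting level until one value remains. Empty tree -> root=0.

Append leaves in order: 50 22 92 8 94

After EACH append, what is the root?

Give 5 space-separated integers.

Answer: 50 575 829 745 708

Derivation:
After append 50 (leaves=[50]):
  L0: [50]
  root=50
After append 22 (leaves=[50, 22]):
  L0: [50, 22]
  L1: h(50,22)=(50*31+22)%997=575 -> [575]
  root=575
After append 92 (leaves=[50, 22, 92]):
  L0: [50, 22, 92]
  L1: h(50,22)=(50*31+22)%997=575 h(92,92)=(92*31+92)%997=950 -> [575, 950]
  L2: h(575,950)=(575*31+950)%997=829 -> [829]
  root=829
After append 8 (leaves=[50, 22, 92, 8]):
  L0: [50, 22, 92, 8]
  L1: h(50,22)=(50*31+22)%997=575 h(92,8)=(92*31+8)%997=866 -> [575, 866]
  L2: h(575,866)=(575*31+866)%997=745 -> [745]
  root=745
After append 94 (leaves=[50, 22, 92, 8, 94]):
  L0: [50, 22, 92, 8, 94]
  L1: h(50,22)=(50*31+22)%997=575 h(92,8)=(92*31+8)%997=866 h(94,94)=(94*31+94)%997=17 -> [575, 866, 17]
  L2: h(575,866)=(575*31+866)%997=745 h(17,17)=(17*31+17)%997=544 -> [745, 544]
  L3: h(745,544)=(745*31+544)%997=708 -> [708]
  root=708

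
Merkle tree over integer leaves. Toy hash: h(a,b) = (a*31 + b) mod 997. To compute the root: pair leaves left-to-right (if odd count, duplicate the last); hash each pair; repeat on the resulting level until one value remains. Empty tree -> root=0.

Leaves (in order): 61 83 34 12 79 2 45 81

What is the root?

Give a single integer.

Answer: 556

Derivation:
L0: [61, 83, 34, 12, 79, 2, 45, 81]
L1: h(61,83)=(61*31+83)%997=977 h(34,12)=(34*31+12)%997=69 h(79,2)=(79*31+2)%997=457 h(45,81)=(45*31+81)%997=479 -> [977, 69, 457, 479]
L2: h(977,69)=(977*31+69)%997=446 h(457,479)=(457*31+479)%997=688 -> [446, 688]
L3: h(446,688)=(446*31+688)%997=556 -> [556]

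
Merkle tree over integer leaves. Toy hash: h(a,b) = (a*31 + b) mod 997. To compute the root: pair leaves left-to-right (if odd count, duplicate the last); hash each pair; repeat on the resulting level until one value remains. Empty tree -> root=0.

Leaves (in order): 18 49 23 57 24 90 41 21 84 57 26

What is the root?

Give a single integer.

L0: [18, 49, 23, 57, 24, 90, 41, 21, 84, 57, 26]
L1: h(18,49)=(18*31+49)%997=607 h(23,57)=(23*31+57)%997=770 h(24,90)=(24*31+90)%997=834 h(41,21)=(41*31+21)%997=295 h(84,57)=(84*31+57)%997=667 h(26,26)=(26*31+26)%997=832 -> [607, 770, 834, 295, 667, 832]
L2: h(607,770)=(607*31+770)%997=644 h(834,295)=(834*31+295)%997=227 h(667,832)=(667*31+832)%997=572 -> [644, 227, 572]
L3: h(644,227)=(644*31+227)%997=251 h(572,572)=(572*31+572)%997=358 -> [251, 358]
L4: h(251,358)=(251*31+358)%997=163 -> [163]

Answer: 163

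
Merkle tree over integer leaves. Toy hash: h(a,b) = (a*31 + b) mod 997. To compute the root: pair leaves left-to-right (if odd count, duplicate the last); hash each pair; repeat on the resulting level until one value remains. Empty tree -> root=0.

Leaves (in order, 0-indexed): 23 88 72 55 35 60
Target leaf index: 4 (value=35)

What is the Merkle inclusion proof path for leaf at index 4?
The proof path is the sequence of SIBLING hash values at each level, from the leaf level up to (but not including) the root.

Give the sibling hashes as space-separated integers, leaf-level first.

Answer: 60 148 199

Derivation:
L0 (leaves): [23, 88, 72, 55, 35, 60], target index=4
L1: h(23,88)=(23*31+88)%997=801 [pair 0] h(72,55)=(72*31+55)%997=293 [pair 1] h(35,60)=(35*31+60)%997=148 [pair 2] -> [801, 293, 148]
  Sibling for proof at L0: 60
L2: h(801,293)=(801*31+293)%997=199 [pair 0] h(148,148)=(148*31+148)%997=748 [pair 1] -> [199, 748]
  Sibling for proof at L1: 148
L3: h(199,748)=(199*31+748)%997=935 [pair 0] -> [935]
  Sibling for proof at L2: 199
Root: 935
Proof path (sibling hashes from leaf to root): [60, 148, 199]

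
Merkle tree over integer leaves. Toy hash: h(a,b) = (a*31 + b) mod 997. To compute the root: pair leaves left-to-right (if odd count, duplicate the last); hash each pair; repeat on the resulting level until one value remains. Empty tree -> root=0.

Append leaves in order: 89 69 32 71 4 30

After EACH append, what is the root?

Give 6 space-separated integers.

After append 89 (leaves=[89]):
  L0: [89]
  root=89
After append 69 (leaves=[89, 69]):
  L0: [89, 69]
  L1: h(89,69)=(89*31+69)%997=834 -> [834]
  root=834
After append 32 (leaves=[89, 69, 32]):
  L0: [89, 69, 32]
  L1: h(89,69)=(89*31+69)%997=834 h(32,32)=(32*31+32)%997=27 -> [834, 27]
  L2: h(834,27)=(834*31+27)%997=956 -> [956]
  root=956
After append 71 (leaves=[89, 69, 32, 71]):
  L0: [89, 69, 32, 71]
  L1: h(89,69)=(89*31+69)%997=834 h(32,71)=(32*31+71)%997=66 -> [834, 66]
  L2: h(834,66)=(834*31+66)%997=995 -> [995]
  root=995
After append 4 (leaves=[89, 69, 32, 71, 4]):
  L0: [89, 69, 32, 71, 4]
  L1: h(89,69)=(89*31+69)%997=834 h(32,71)=(32*31+71)%997=66 h(4,4)=(4*31+4)%997=128 -> [834, 66, 128]
  L2: h(834,66)=(834*31+66)%997=995 h(128,128)=(128*31+128)%997=108 -> [995, 108]
  L3: h(995,108)=(995*31+108)%997=46 -> [46]
  root=46
After append 30 (leaves=[89, 69, 32, 71, 4, 30]):
  L0: [89, 69, 32, 71, 4, 30]
  L1: h(89,69)=(89*31+69)%997=834 h(32,71)=(32*31+71)%997=66 h(4,30)=(4*31+30)%997=154 -> [834, 66, 154]
  L2: h(834,66)=(834*31+66)%997=995 h(154,154)=(154*31+154)%997=940 -> [995, 940]
  L3: h(995,940)=(995*31+940)%997=878 -> [878]
  root=878

Answer: 89 834 956 995 46 878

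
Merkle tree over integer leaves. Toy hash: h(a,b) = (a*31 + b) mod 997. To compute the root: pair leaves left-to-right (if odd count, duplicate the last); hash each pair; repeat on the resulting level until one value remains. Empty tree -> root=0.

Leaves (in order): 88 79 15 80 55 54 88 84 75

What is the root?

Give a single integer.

L0: [88, 79, 15, 80, 55, 54, 88, 84, 75]
L1: h(88,79)=(88*31+79)%997=813 h(15,80)=(15*31+80)%997=545 h(55,54)=(55*31+54)%997=762 h(88,84)=(88*31+84)%997=818 h(75,75)=(75*31+75)%997=406 -> [813, 545, 762, 818, 406]
L2: h(813,545)=(813*31+545)%997=823 h(762,818)=(762*31+818)%997=512 h(406,406)=(406*31+406)%997=31 -> [823, 512, 31]
L3: h(823,512)=(823*31+512)%997=103 h(31,31)=(31*31+31)%997=992 -> [103, 992]
L4: h(103,992)=(103*31+992)%997=197 -> [197]

Answer: 197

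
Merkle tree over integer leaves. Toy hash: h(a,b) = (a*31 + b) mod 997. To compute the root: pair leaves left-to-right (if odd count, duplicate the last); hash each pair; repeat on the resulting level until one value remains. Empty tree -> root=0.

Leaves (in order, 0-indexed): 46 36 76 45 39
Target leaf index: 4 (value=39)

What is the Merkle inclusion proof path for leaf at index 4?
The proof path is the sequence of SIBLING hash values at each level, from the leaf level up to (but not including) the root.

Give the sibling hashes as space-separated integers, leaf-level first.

L0 (leaves): [46, 36, 76, 45, 39], target index=4
L1: h(46,36)=(46*31+36)%997=465 [pair 0] h(76,45)=(76*31+45)%997=407 [pair 1] h(39,39)=(39*31+39)%997=251 [pair 2] -> [465, 407, 251]
  Sibling for proof at L0: 39
L2: h(465,407)=(465*31+407)%997=864 [pair 0] h(251,251)=(251*31+251)%997=56 [pair 1] -> [864, 56]
  Sibling for proof at L1: 251
L3: h(864,56)=(864*31+56)%997=918 [pair 0] -> [918]
  Sibling for proof at L2: 864
Root: 918
Proof path (sibling hashes from leaf to root): [39, 251, 864]

Answer: 39 251 864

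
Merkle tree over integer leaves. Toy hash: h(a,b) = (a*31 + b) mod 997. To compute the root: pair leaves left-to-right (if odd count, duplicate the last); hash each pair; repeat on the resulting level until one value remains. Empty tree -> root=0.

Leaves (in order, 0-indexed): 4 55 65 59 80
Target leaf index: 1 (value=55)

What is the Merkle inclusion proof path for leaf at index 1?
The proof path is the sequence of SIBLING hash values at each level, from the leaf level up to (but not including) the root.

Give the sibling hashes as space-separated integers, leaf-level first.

L0 (leaves): [4, 55, 65, 59, 80], target index=1
L1: h(4,55)=(4*31+55)%997=179 [pair 0] h(65,59)=(65*31+59)%997=80 [pair 1] h(80,80)=(80*31+80)%997=566 [pair 2] -> [179, 80, 566]
  Sibling for proof at L0: 4
L2: h(179,80)=(179*31+80)%997=644 [pair 0] h(566,566)=(566*31+566)%997=166 [pair 1] -> [644, 166]
  Sibling for proof at L1: 80
L3: h(644,166)=(644*31+166)%997=190 [pair 0] -> [190]
  Sibling for proof at L2: 166
Root: 190
Proof path (sibling hashes from leaf to root): [4, 80, 166]

Answer: 4 80 166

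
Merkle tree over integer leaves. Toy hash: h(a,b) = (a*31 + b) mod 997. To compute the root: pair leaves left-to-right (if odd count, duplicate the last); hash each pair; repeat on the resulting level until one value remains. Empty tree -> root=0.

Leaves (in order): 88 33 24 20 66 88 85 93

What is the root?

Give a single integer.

Answer: 149

Derivation:
L0: [88, 33, 24, 20, 66, 88, 85, 93]
L1: h(88,33)=(88*31+33)%997=767 h(24,20)=(24*31+20)%997=764 h(66,88)=(66*31+88)%997=140 h(85,93)=(85*31+93)%997=734 -> [767, 764, 140, 734]
L2: h(767,764)=(767*31+764)%997=613 h(140,734)=(140*31+734)%997=89 -> [613, 89]
L3: h(613,89)=(613*31+89)%997=149 -> [149]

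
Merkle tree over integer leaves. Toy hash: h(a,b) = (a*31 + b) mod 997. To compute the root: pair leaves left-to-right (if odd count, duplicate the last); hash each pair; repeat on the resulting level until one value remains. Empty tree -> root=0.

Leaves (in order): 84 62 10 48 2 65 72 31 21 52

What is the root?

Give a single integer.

L0: [84, 62, 10, 48, 2, 65, 72, 31, 21, 52]
L1: h(84,62)=(84*31+62)%997=672 h(10,48)=(10*31+48)%997=358 h(2,65)=(2*31+65)%997=127 h(72,31)=(72*31+31)%997=269 h(21,52)=(21*31+52)%997=703 -> [672, 358, 127, 269, 703]
L2: h(672,358)=(672*31+358)%997=253 h(127,269)=(127*31+269)%997=218 h(703,703)=(703*31+703)%997=562 -> [253, 218, 562]
L3: h(253,218)=(253*31+218)%997=85 h(562,562)=(562*31+562)%997=38 -> [85, 38]
L4: h(85,38)=(85*31+38)%997=679 -> [679]

Answer: 679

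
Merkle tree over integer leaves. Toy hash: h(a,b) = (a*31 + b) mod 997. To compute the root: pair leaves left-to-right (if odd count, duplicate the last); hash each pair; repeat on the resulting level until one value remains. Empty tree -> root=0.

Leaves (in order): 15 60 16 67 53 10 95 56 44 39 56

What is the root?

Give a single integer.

L0: [15, 60, 16, 67, 53, 10, 95, 56, 44, 39, 56]
L1: h(15,60)=(15*31+60)%997=525 h(16,67)=(16*31+67)%997=563 h(53,10)=(53*31+10)%997=656 h(95,56)=(95*31+56)%997=10 h(44,39)=(44*31+39)%997=406 h(56,56)=(56*31+56)%997=795 -> [525, 563, 656, 10, 406, 795]
L2: h(525,563)=(525*31+563)%997=886 h(656,10)=(656*31+10)%997=406 h(406,795)=(406*31+795)%997=420 -> [886, 406, 420]
L3: h(886,406)=(886*31+406)%997=953 h(420,420)=(420*31+420)%997=479 -> [953, 479]
L4: h(953,479)=(953*31+479)%997=112 -> [112]

Answer: 112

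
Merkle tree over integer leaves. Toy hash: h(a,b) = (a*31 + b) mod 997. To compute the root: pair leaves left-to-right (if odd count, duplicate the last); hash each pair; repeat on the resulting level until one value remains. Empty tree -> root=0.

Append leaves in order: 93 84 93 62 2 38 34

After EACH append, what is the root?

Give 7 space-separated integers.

After append 93 (leaves=[93]):
  L0: [93]
  root=93
After append 84 (leaves=[93, 84]):
  L0: [93, 84]
  L1: h(93,84)=(93*31+84)%997=973 -> [973]
  root=973
After append 93 (leaves=[93, 84, 93]):
  L0: [93, 84, 93]
  L1: h(93,84)=(93*31+84)%997=973 h(93,93)=(93*31+93)%997=982 -> [973, 982]
  L2: h(973,982)=(973*31+982)%997=238 -> [238]
  root=238
After append 62 (leaves=[93, 84, 93, 62]):
  L0: [93, 84, 93, 62]
  L1: h(93,84)=(93*31+84)%997=973 h(93,62)=(93*31+62)%997=951 -> [973, 951]
  L2: h(973,951)=(973*31+951)%997=207 -> [207]
  root=207
After append 2 (leaves=[93, 84, 93, 62, 2]):
  L0: [93, 84, 93, 62, 2]
  L1: h(93,84)=(93*31+84)%997=973 h(93,62)=(93*31+62)%997=951 h(2,2)=(2*31+2)%997=64 -> [973, 951, 64]
  L2: h(973,951)=(973*31+951)%997=207 h(64,64)=(64*31+64)%997=54 -> [207, 54]
  L3: h(207,54)=(207*31+54)%997=489 -> [489]
  root=489
After append 38 (leaves=[93, 84, 93, 62, 2, 38]):
  L0: [93, 84, 93, 62, 2, 38]
  L1: h(93,84)=(93*31+84)%997=973 h(93,62)=(93*31+62)%997=951 h(2,38)=(2*31+38)%997=100 -> [973, 951, 100]
  L2: h(973,951)=(973*31+951)%997=207 h(100,100)=(100*31+100)%997=209 -> [207, 209]
  L3: h(207,209)=(207*31+209)%997=644 -> [644]
  root=644
After append 34 (leaves=[93, 84, 93, 62, 2, 38, 34]):
  L0: [93, 84, 93, 62, 2, 38, 34]
  L1: h(93,84)=(93*31+84)%997=973 h(93,62)=(93*31+62)%997=951 h(2,38)=(2*31+38)%997=100 h(34,34)=(34*31+34)%997=91 -> [973, 951, 100, 91]
  L2: h(973,951)=(973*31+951)%997=207 h(100,91)=(100*31+91)%997=200 -> [207, 200]
  L3: h(207,200)=(207*31+200)%997=635 -> [635]
  root=635

Answer: 93 973 238 207 489 644 635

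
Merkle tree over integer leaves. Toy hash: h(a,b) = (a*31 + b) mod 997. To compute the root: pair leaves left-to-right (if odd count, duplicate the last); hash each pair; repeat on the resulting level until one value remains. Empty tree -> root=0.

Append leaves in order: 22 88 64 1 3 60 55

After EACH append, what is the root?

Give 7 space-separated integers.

Answer: 22 770 993 930 995 825 438

Derivation:
After append 22 (leaves=[22]):
  L0: [22]
  root=22
After append 88 (leaves=[22, 88]):
  L0: [22, 88]
  L1: h(22,88)=(22*31+88)%997=770 -> [770]
  root=770
After append 64 (leaves=[22, 88, 64]):
  L0: [22, 88, 64]
  L1: h(22,88)=(22*31+88)%997=770 h(64,64)=(64*31+64)%997=54 -> [770, 54]
  L2: h(770,54)=(770*31+54)%997=993 -> [993]
  root=993
After append 1 (leaves=[22, 88, 64, 1]):
  L0: [22, 88, 64, 1]
  L1: h(22,88)=(22*31+88)%997=770 h(64,1)=(64*31+1)%997=988 -> [770, 988]
  L2: h(770,988)=(770*31+988)%997=930 -> [930]
  root=930
After append 3 (leaves=[22, 88, 64, 1, 3]):
  L0: [22, 88, 64, 1, 3]
  L1: h(22,88)=(22*31+88)%997=770 h(64,1)=(64*31+1)%997=988 h(3,3)=(3*31+3)%997=96 -> [770, 988, 96]
  L2: h(770,988)=(770*31+988)%997=930 h(96,96)=(96*31+96)%997=81 -> [930, 81]
  L3: h(930,81)=(930*31+81)%997=995 -> [995]
  root=995
After append 60 (leaves=[22, 88, 64, 1, 3, 60]):
  L0: [22, 88, 64, 1, 3, 60]
  L1: h(22,88)=(22*31+88)%997=770 h(64,1)=(64*31+1)%997=988 h(3,60)=(3*31+60)%997=153 -> [770, 988, 153]
  L2: h(770,988)=(770*31+988)%997=930 h(153,153)=(153*31+153)%997=908 -> [930, 908]
  L3: h(930,908)=(930*31+908)%997=825 -> [825]
  root=825
After append 55 (leaves=[22, 88, 64, 1, 3, 60, 55]):
  L0: [22, 88, 64, 1, 3, 60, 55]
  L1: h(22,88)=(22*31+88)%997=770 h(64,1)=(64*31+1)%997=988 h(3,60)=(3*31+60)%997=153 h(55,55)=(55*31+55)%997=763 -> [770, 988, 153, 763]
  L2: h(770,988)=(770*31+988)%997=930 h(153,763)=(153*31+763)%997=521 -> [930, 521]
  L3: h(930,521)=(930*31+521)%997=438 -> [438]
  root=438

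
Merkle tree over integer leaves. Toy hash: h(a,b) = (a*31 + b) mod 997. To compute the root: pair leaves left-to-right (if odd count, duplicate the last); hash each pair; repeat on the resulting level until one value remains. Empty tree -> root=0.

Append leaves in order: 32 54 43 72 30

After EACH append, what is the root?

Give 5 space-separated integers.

After append 32 (leaves=[32]):
  L0: [32]
  root=32
After append 54 (leaves=[32, 54]):
  L0: [32, 54]
  L1: h(32,54)=(32*31+54)%997=49 -> [49]
  root=49
After append 43 (leaves=[32, 54, 43]):
  L0: [32, 54, 43]
  L1: h(32,54)=(32*31+54)%997=49 h(43,43)=(43*31+43)%997=379 -> [49, 379]
  L2: h(49,379)=(49*31+379)%997=901 -> [901]
  root=901
After append 72 (leaves=[32, 54, 43, 72]):
  L0: [32, 54, 43, 72]
  L1: h(32,54)=(32*31+54)%997=49 h(43,72)=(43*31+72)%997=408 -> [49, 408]
  L2: h(49,408)=(49*31+408)%997=930 -> [930]
  root=930
After append 30 (leaves=[32, 54, 43, 72, 30]):
  L0: [32, 54, 43, 72, 30]
  L1: h(32,54)=(32*31+54)%997=49 h(43,72)=(43*31+72)%997=408 h(30,30)=(30*31+30)%997=960 -> [49, 408, 960]
  L2: h(49,408)=(49*31+408)%997=930 h(960,960)=(960*31+960)%997=810 -> [930, 810]
  L3: h(930,810)=(930*31+810)%997=727 -> [727]
  root=727

Answer: 32 49 901 930 727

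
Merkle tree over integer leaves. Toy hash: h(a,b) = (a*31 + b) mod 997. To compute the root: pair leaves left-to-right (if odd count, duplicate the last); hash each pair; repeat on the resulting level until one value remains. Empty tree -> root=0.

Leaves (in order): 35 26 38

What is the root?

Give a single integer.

L0: [35, 26, 38]
L1: h(35,26)=(35*31+26)%997=114 h(38,38)=(38*31+38)%997=219 -> [114, 219]
L2: h(114,219)=(114*31+219)%997=762 -> [762]

Answer: 762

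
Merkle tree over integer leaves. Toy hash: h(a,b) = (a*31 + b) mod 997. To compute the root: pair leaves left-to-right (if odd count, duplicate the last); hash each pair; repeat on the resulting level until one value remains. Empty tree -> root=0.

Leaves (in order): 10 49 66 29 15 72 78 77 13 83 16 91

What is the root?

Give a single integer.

Answer: 814

Derivation:
L0: [10, 49, 66, 29, 15, 72, 78, 77, 13, 83, 16, 91]
L1: h(10,49)=(10*31+49)%997=359 h(66,29)=(66*31+29)%997=81 h(15,72)=(15*31+72)%997=537 h(78,77)=(78*31+77)%997=501 h(13,83)=(13*31+83)%997=486 h(16,91)=(16*31+91)%997=587 -> [359, 81, 537, 501, 486, 587]
L2: h(359,81)=(359*31+81)%997=243 h(537,501)=(537*31+501)%997=199 h(486,587)=(486*31+587)%997=698 -> [243, 199, 698]
L3: h(243,199)=(243*31+199)%997=753 h(698,698)=(698*31+698)%997=402 -> [753, 402]
L4: h(753,402)=(753*31+402)%997=814 -> [814]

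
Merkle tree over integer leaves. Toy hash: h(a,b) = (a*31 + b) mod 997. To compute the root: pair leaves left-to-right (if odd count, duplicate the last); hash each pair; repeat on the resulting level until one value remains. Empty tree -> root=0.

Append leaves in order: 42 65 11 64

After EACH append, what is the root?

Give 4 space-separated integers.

Answer: 42 370 855 908

Derivation:
After append 42 (leaves=[42]):
  L0: [42]
  root=42
After append 65 (leaves=[42, 65]):
  L0: [42, 65]
  L1: h(42,65)=(42*31+65)%997=370 -> [370]
  root=370
After append 11 (leaves=[42, 65, 11]):
  L0: [42, 65, 11]
  L1: h(42,65)=(42*31+65)%997=370 h(11,11)=(11*31+11)%997=352 -> [370, 352]
  L2: h(370,352)=(370*31+352)%997=855 -> [855]
  root=855
After append 64 (leaves=[42, 65, 11, 64]):
  L0: [42, 65, 11, 64]
  L1: h(42,65)=(42*31+65)%997=370 h(11,64)=(11*31+64)%997=405 -> [370, 405]
  L2: h(370,405)=(370*31+405)%997=908 -> [908]
  root=908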